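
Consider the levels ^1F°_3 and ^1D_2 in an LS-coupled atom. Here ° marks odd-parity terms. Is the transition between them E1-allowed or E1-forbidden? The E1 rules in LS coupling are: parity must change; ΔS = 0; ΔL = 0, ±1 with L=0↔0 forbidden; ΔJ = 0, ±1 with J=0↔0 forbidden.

Reading off the term symbols: S 0→0, L 3→2, J 3→2, parity odd→even.
Parity must change: odd → even — ✓.
ΔS = 0: S: 0 → 0 — ✓.
ΔL = 0, ±1 (not L=0↔0): L: 3 → 2, ΔL = -1 — ✓.
ΔJ = 0, ±1 (not J=0↔0): J: 3 → 2, ΔJ = -1 — ✓.
All four E1 rules are satisfied.

allowed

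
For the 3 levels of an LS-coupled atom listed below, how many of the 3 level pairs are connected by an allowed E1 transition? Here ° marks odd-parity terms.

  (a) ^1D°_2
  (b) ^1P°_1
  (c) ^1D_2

(a)–(b): forbidden (parity).
(a)–(c): allowed.
(b)–(c): allowed.
Allowed pairs: 2 of 3.

2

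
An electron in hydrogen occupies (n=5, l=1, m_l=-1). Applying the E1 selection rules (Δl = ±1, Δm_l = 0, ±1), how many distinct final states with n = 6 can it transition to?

4

E1 requires Δl = ±1, so l_f ∈ {0, 2}; with 0 ≤ l_f ≤ n_f−1 = 5, the allowed l_f values are {0, 2}.
For l_f = 0: m_f ∈ {m_i−1, m_i, m_i+1} ∩ [−0, 0] = {0} → 1 state.
For l_f = 2: m_f ∈ {m_i−1, m_i, m_i+1} ∩ [−2, 2] = {-2, -1, 0} → 3 states.
Total: 4.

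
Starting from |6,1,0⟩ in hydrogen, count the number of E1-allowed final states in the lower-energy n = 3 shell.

E1 requires Δl = ±1, so l_f ∈ {0, 2}; with 0 ≤ l_f ≤ n_f−1 = 2, the allowed l_f values are {0, 2}.
For l_f = 0: m_f ∈ {m_i−1, m_i, m_i+1} ∩ [−0, 0] = {0} → 1 state.
For l_f = 2: m_f ∈ {m_i−1, m_i, m_i+1} ∩ [−2, 2] = {-1, 0, 1} → 3 states.
Total: 4.

4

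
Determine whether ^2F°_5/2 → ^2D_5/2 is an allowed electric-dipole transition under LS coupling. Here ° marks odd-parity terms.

allowed

Reading off the term symbols: S 1/2→1/2, L 3→2, J 5/2→5/2, parity odd→even.
ΔJ = 0, ±1 (not J=0↔0): J: 5/2 → 5/2, ΔJ = +0 — satisfied.
Parity must change: odd → even — satisfied.
ΔL = 0, ±1 (not L=0↔0): L: 3 → 2, ΔL = -1 — satisfied.
ΔS = 0: S: 1/2 → 1/2 — satisfied.
All four E1 rules are satisfied.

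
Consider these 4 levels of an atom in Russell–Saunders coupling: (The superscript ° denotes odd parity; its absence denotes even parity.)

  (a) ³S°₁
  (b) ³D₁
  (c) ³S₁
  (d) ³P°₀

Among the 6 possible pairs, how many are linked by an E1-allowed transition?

(a)–(b): forbidden (ΔL).
(a)–(c): forbidden (ΔL).
(a)–(d): forbidden (parity).
(b)–(c): forbidden (parity, ΔL).
(b)–(d): allowed.
(c)–(d): allowed.
Allowed pairs: 2 of 6.

2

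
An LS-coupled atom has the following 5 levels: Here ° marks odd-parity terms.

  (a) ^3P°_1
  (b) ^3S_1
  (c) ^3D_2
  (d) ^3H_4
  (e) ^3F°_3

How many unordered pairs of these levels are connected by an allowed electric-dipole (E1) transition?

(a)–(b): allowed.
(a)–(c): allowed.
(a)–(d): forbidden (ΔL, ΔJ).
(a)–(e): forbidden (parity, ΔL, ΔJ).
(b)–(c): forbidden (parity, ΔL).
(b)–(d): forbidden (parity, ΔL, ΔJ).
(b)–(e): forbidden (ΔL, ΔJ).
(c)–(d): forbidden (parity, ΔL, ΔJ).
(c)–(e): allowed.
(d)–(e): forbidden (ΔL).
Allowed pairs: 3 of 10.

3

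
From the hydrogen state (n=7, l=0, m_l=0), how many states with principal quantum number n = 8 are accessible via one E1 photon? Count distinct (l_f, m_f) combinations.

E1 requires Δl = ±1, so l_f ∈ {-1, 1}; with 0 ≤ l_f ≤ n_f−1 = 7, the allowed l_f values are {1}.
For l_f = 1: m_f ∈ {m_i−1, m_i, m_i+1} ∩ [−1, 1] = {-1, 0, 1} → 3 states.
Total: 3.

3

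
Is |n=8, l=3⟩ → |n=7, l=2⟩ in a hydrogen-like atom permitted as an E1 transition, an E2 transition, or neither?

E1

Δl = 2 − 3 = -1; l_i + l_f = 5.
E1 (Δl = ±1): satisfied.
E2 (Δl = 0,±2, l_i+l_f ≥ 2): not satisfied.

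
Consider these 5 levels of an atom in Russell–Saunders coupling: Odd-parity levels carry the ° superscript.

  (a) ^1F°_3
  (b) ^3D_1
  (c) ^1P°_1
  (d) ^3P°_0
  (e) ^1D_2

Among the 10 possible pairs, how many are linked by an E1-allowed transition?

3

(a)–(b): forbidden (ΔS, ΔJ).
(a)–(c): forbidden (parity, ΔL, ΔJ).
(a)–(d): forbidden (parity, ΔS, ΔL, ΔJ).
(a)–(e): allowed.
(b)–(c): forbidden (ΔS).
(b)–(d): allowed.
(b)–(e): forbidden (parity, ΔS).
(c)–(d): forbidden (parity, ΔS).
(c)–(e): allowed.
(d)–(e): forbidden (ΔS, ΔJ).
Allowed pairs: 3 of 10.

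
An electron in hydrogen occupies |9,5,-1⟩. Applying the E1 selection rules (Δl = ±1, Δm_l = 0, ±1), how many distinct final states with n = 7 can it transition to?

E1 requires Δl = ±1, so l_f ∈ {4, 6}; with 0 ≤ l_f ≤ n_f−1 = 6, the allowed l_f values are {4, 6}.
For l_f = 4: m_f ∈ {m_i−1, m_i, m_i+1} ∩ [−4, 4] = {-2, -1, 0} → 3 states.
For l_f = 6: m_f ∈ {m_i−1, m_i, m_i+1} ∩ [−6, 6] = {-2, -1, 0} → 3 states.
Total: 6.

6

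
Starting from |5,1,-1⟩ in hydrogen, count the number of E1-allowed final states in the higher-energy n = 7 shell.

E1 requires Δl = ±1, so l_f ∈ {0, 2}; with 0 ≤ l_f ≤ n_f−1 = 6, the allowed l_f values are {0, 2}.
For l_f = 0: m_f ∈ {m_i−1, m_i, m_i+1} ∩ [−0, 0] = {0} → 1 state.
For l_f = 2: m_f ∈ {m_i−1, m_i, m_i+1} ∩ [−2, 2] = {-2, -1, 0} → 3 states.
Total: 4.

4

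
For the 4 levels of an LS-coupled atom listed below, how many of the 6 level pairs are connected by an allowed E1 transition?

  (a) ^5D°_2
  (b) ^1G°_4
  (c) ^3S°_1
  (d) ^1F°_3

(a)–(b): forbidden (parity, ΔS, ΔL, ΔJ).
(a)–(c): forbidden (parity, ΔS, ΔL).
(a)–(d): forbidden (parity, ΔS).
(b)–(c): forbidden (parity, ΔS, ΔL, ΔJ).
(b)–(d): forbidden (parity).
(c)–(d): forbidden (parity, ΔS, ΔL, ΔJ).
Allowed pairs: 0 of 6.

0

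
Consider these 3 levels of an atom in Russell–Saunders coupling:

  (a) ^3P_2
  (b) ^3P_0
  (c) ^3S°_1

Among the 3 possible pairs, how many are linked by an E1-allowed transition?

2

(a)–(b): forbidden (parity, ΔJ).
(a)–(c): allowed.
(b)–(c): allowed.
Allowed pairs: 2 of 3.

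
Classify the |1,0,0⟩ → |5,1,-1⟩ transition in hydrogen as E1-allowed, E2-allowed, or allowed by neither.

Δl = 1 − 0 = +1; l_i + l_f = 1.
Δm_l = -1.
E1 (Δl = ±1, |Δm_l| ≤ 1): satisfied.
E2 (Δl = 0,±2, l_i+l_f ≥ 2, |Δm_l| ≤ 2): not satisfied.

E1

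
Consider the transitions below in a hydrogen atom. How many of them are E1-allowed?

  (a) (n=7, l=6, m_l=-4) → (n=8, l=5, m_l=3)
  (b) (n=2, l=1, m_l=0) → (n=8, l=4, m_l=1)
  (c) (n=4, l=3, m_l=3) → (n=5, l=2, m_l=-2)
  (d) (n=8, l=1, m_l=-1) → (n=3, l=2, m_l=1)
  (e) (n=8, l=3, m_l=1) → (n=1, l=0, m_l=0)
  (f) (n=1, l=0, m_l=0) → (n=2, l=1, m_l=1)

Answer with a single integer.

1

(a) forbidden — Δm_l = +7 (E1 requires Δm_l = 0, ±1)
(b) forbidden — Δl = +3 (E1 requires Δl = ±1)
(c) forbidden — Δm_l = -5 (E1 requires Δm_l = 0, ±1)
(d) forbidden — Δm_l = +2 (E1 requires Δm_l = 0, ±1)
(e) forbidden — Δl = -3 (E1 requires Δl = ±1)
(f) allowed
Total allowed: 1 of 6.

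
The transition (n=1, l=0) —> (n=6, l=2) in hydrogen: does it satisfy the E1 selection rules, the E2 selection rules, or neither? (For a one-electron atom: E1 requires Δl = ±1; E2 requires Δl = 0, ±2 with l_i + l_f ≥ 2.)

E2

Δl = 2 − 0 = +2; l_i + l_f = 2.
E1 (Δl = ±1): not satisfied.
E2 (Δl = 0,±2, l_i+l_f ≥ 2): satisfied.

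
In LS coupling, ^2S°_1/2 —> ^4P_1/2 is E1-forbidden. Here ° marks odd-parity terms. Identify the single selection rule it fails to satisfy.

the ΔS = 0 rule

Reading off the term symbols: S 1/2→3/2, L 0→1, J 1/2→1/2, parity odd→even.
Parity must change: odd → even — passes.
ΔS = 0: S: 1/2 → 3/2 — fails.
ΔL = 0, ±1 (not L=0↔0): L: 0 → 1, ΔL = +1 — passes.
ΔJ = 0, ±1 (not J=0↔0): J: 1/2 → 1/2, ΔJ = +0 — passes.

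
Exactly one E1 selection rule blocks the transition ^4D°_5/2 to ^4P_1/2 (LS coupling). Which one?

the ΔJ = 0, ±1 rule

Reading off the term symbols: S 3/2→3/2, L 2→1, J 5/2→1/2, parity odd→even.
ΔS = 0: S: 3/2 → 3/2 — passes.
ΔL = 0, ±1 (not L=0↔0): L: 2 → 1, ΔL = -1 — passes.
ΔJ = 0, ±1 (not J=0↔0): J: 5/2 → 1/2, ΔJ = -2 — fails.
Parity must change: odd → even — passes.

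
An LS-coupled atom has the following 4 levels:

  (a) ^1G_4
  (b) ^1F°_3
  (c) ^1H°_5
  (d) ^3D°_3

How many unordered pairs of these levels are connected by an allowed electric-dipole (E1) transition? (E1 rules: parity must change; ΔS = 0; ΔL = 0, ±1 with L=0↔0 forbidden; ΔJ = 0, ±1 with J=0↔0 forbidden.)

2

(a)–(b): allowed.
(a)–(c): allowed.
(a)–(d): forbidden (ΔS, ΔL).
(b)–(c): forbidden (parity, ΔL, ΔJ).
(b)–(d): forbidden (parity, ΔS).
(c)–(d): forbidden (parity, ΔS, ΔL, ΔJ).
Allowed pairs: 2 of 6.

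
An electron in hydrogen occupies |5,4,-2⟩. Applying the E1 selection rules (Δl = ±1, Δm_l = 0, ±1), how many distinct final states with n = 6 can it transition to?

6

E1 requires Δl = ±1, so l_f ∈ {3, 5}; with 0 ≤ l_f ≤ n_f−1 = 5, the allowed l_f values are {3, 5}.
For l_f = 3: m_f ∈ {m_i−1, m_i, m_i+1} ∩ [−3, 3] = {-3, -2, -1} → 3 states.
For l_f = 5: m_f ∈ {m_i−1, m_i, m_i+1} ∩ [−5, 5] = {-3, -2, -1} → 3 states.
Total: 6.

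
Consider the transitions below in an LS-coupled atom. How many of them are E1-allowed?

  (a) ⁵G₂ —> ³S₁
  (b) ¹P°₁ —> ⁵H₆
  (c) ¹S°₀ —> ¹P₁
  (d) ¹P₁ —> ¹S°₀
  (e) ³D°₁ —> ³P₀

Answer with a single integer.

3

(a) forbidden (parity, ΔS, ΔL fail)
(b) forbidden (ΔS, ΔL, ΔJ fail)
(c) allowed
(d) allowed
(e) allowed
Total allowed: 3 of 5.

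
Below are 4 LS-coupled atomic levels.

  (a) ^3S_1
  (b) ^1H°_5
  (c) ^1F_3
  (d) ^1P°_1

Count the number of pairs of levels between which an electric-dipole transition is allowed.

(a)–(b): forbidden (ΔS, ΔL, ΔJ).
(a)–(c): forbidden (parity, ΔS, ΔL, ΔJ).
(a)–(d): forbidden (ΔS).
(b)–(c): forbidden (ΔL, ΔJ).
(b)–(d): forbidden (parity, ΔL, ΔJ).
(c)–(d): forbidden (ΔL, ΔJ).
Allowed pairs: 0 of 6.

0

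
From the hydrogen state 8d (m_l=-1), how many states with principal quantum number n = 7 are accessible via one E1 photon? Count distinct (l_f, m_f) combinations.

E1 requires Δl = ±1, so l_f ∈ {1, 3}; with 0 ≤ l_f ≤ n_f−1 = 6, the allowed l_f values are {1, 3}.
For l_f = 1: m_f ∈ {m_i−1, m_i, m_i+1} ∩ [−1, 1] = {-1, 0} → 2 states.
For l_f = 3: m_f ∈ {m_i−1, m_i, m_i+1} ∩ [−3, 3] = {-2, -1, 0} → 3 states.
Total: 5.

5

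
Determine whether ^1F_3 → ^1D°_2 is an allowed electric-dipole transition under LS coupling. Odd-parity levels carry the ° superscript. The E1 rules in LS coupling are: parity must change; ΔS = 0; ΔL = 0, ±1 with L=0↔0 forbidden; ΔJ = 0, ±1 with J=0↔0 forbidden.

allowed

ΔS = 0: S: 0 → 0 — passes.
ΔL = 0, ±1 (not L=0↔0): L: 3 → 2, ΔL = -1 — passes.
Parity must change: even → odd — passes.
ΔJ = 0, ±1 (not J=0↔0): J: 3 → 2, ΔJ = -1 — passes.
All four E1 rules are satisfied.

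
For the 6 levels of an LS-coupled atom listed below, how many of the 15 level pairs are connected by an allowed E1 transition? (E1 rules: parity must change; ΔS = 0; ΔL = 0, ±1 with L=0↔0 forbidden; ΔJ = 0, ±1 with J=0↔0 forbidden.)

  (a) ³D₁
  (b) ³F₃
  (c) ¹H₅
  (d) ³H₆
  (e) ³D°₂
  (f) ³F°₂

(a)–(b): forbidden (parity, ΔJ).
(a)–(c): forbidden (parity, ΔS, ΔL, ΔJ).
(a)–(d): forbidden (parity, ΔL, ΔJ).
(a)–(e): allowed.
(a)–(f): allowed.
(b)–(c): forbidden (parity, ΔS, ΔL, ΔJ).
(b)–(d): forbidden (parity, ΔL, ΔJ).
(b)–(e): allowed.
(b)–(f): allowed.
(c)–(d): forbidden (parity, ΔS).
(c)–(e): forbidden (ΔS, ΔL, ΔJ).
(c)–(f): forbidden (ΔS, ΔL, ΔJ).
(d)–(e): forbidden (ΔL, ΔJ).
(d)–(f): forbidden (ΔL, ΔJ).
(e)–(f): forbidden (parity).
Allowed pairs: 4 of 15.

4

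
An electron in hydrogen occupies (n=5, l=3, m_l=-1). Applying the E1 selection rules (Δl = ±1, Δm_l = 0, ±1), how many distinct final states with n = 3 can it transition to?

3

E1 requires Δl = ±1, so l_f ∈ {2, 4}; with 0 ≤ l_f ≤ n_f−1 = 2, the allowed l_f values are {2}.
For l_f = 2: m_f ∈ {m_i−1, m_i, m_i+1} ∩ [−2, 2] = {-2, -1, 0} → 3 states.
Total: 3.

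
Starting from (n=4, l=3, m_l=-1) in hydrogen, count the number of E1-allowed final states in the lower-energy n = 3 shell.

3

E1 requires Δl = ±1, so l_f ∈ {2, 4}; with 0 ≤ l_f ≤ n_f−1 = 2, the allowed l_f values are {2}.
For l_f = 2: m_f ∈ {m_i−1, m_i, m_i+1} ∩ [−2, 2] = {-2, -1, 0} → 3 states.
Total: 3.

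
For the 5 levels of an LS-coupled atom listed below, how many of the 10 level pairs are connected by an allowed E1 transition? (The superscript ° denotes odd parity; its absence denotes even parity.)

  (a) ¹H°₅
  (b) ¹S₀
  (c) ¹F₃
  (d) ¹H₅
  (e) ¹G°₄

(a)–(b): forbidden (ΔL, ΔJ).
(a)–(c): forbidden (ΔL, ΔJ).
(a)–(d): allowed.
(a)–(e): forbidden (parity).
(b)–(c): forbidden (parity, ΔL, ΔJ).
(b)–(d): forbidden (parity, ΔL, ΔJ).
(b)–(e): forbidden (ΔL, ΔJ).
(c)–(d): forbidden (parity, ΔL, ΔJ).
(c)–(e): allowed.
(d)–(e): allowed.
Allowed pairs: 3 of 10.

3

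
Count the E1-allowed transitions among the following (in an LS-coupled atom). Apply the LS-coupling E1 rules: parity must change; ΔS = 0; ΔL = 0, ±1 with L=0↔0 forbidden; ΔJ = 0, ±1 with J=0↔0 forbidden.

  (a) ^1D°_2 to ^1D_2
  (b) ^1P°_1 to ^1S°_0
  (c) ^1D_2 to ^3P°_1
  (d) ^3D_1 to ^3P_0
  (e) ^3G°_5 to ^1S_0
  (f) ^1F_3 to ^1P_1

1

(a) allowed
(b) forbidden (parity fails)
(c) forbidden (ΔS fails)
(d) forbidden (parity fails)
(e) forbidden (ΔS, ΔL, ΔJ fail)
(f) forbidden (parity, ΔL, ΔJ fail)
Total allowed: 1 of 6.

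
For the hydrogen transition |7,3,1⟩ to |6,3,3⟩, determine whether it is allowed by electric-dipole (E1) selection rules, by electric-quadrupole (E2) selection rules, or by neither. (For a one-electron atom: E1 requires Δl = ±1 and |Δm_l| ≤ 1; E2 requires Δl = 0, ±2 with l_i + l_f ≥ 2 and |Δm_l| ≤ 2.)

E2

Δl = 3 − 3 = +0; l_i + l_f = 6.
Δm_l = +2.
E1 (Δl = ±1, |Δm_l| ≤ 1): not satisfied.
E2 (Δl = 0,±2, l_i+l_f ≥ 2, |Δm_l| ≤ 2): satisfied.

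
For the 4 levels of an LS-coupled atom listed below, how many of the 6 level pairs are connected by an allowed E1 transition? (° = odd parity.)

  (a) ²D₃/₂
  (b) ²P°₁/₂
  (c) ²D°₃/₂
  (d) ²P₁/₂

4

(a)–(b): allowed.
(a)–(c): allowed.
(a)–(d): forbidden (parity).
(b)–(c): forbidden (parity).
(b)–(d): allowed.
(c)–(d): allowed.
Allowed pairs: 4 of 6.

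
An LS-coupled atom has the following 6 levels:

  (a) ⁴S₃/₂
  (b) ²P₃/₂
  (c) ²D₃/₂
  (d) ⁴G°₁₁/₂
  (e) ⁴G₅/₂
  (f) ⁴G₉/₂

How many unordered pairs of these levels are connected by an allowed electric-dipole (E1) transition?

(a)–(b): forbidden (parity, ΔS).
(a)–(c): forbidden (parity, ΔS, ΔL).
(a)–(d): forbidden (ΔL, ΔJ).
(a)–(e): forbidden (parity, ΔL).
(a)–(f): forbidden (parity, ΔL, ΔJ).
(b)–(c): forbidden (parity).
(b)–(d): forbidden (ΔS, ΔL, ΔJ).
(b)–(e): forbidden (parity, ΔS, ΔL).
(b)–(f): forbidden (parity, ΔS, ΔL, ΔJ).
(c)–(d): forbidden (ΔS, ΔL, ΔJ).
(c)–(e): forbidden (parity, ΔS, ΔL).
(c)–(f): forbidden (parity, ΔS, ΔL, ΔJ).
(d)–(e): forbidden (ΔJ).
(d)–(f): allowed.
(e)–(f): forbidden (parity, ΔJ).
Allowed pairs: 1 of 15.

1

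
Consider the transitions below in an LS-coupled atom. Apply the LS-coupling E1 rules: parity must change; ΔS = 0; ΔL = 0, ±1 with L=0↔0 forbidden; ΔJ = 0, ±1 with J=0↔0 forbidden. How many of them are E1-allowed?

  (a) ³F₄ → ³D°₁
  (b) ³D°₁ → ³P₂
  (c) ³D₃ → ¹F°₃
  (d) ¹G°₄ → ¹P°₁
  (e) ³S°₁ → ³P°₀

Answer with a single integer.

1

(a) forbidden (ΔJ fails)
(b) allowed
(c) forbidden (ΔS fails)
(d) forbidden (parity, ΔL, ΔJ fail)
(e) forbidden (parity fails)
Total allowed: 1 of 5.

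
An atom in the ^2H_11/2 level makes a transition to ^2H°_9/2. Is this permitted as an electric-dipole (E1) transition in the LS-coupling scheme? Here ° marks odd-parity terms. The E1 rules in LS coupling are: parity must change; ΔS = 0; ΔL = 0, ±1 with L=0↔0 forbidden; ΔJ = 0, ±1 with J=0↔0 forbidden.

ΔJ = 0, ±1 (not J=0↔0): J: 11/2 → 9/2, ΔJ = -1 — satisfied.
ΔL = 0, ±1 (not L=0↔0): L: 5 → 5, ΔL = +0 — satisfied.
Parity must change: even → odd — satisfied.
ΔS = 0: S: 1/2 → 1/2 — satisfied.
All four E1 rules are satisfied.

allowed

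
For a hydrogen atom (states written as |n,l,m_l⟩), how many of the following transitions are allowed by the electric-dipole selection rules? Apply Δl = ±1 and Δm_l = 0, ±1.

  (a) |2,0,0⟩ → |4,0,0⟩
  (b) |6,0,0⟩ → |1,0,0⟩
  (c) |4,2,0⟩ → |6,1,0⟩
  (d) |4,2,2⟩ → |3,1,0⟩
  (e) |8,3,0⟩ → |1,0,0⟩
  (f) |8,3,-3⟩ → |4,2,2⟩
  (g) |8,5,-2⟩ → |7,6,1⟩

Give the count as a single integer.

(a) forbidden — Δl = +0 (E1 requires Δl = ±1)
(b) forbidden — Δl = +0 (E1 requires Δl = ±1)
(c) allowed
(d) forbidden — Δm_l = -2 (E1 requires Δm_l = 0, ±1)
(e) forbidden — Δl = -3 (E1 requires Δl = ±1)
(f) forbidden — Δm_l = +5 (E1 requires Δm_l = 0, ±1)
(g) forbidden — Δm_l = +3 (E1 requires Δm_l = 0, ±1)
Total allowed: 1 of 7.

1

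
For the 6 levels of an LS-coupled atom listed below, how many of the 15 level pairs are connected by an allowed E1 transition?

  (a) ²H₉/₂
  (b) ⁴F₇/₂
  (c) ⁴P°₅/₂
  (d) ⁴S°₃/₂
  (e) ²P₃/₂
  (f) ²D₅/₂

0

(a)–(b): forbidden (parity, ΔS, ΔL).
(a)–(c): forbidden (ΔS, ΔL, ΔJ).
(a)–(d): forbidden (ΔS, ΔL, ΔJ).
(a)–(e): forbidden (parity, ΔL, ΔJ).
(a)–(f): forbidden (parity, ΔL, ΔJ).
(b)–(c): forbidden (ΔL).
(b)–(d): forbidden (ΔL, ΔJ).
(b)–(e): forbidden (parity, ΔS, ΔL, ΔJ).
(b)–(f): forbidden (parity, ΔS).
(c)–(d): forbidden (parity).
(c)–(e): forbidden (ΔS).
(c)–(f): forbidden (ΔS).
(d)–(e): forbidden (ΔS).
(d)–(f): forbidden (ΔS, ΔL).
(e)–(f): forbidden (parity).
Allowed pairs: 0 of 15.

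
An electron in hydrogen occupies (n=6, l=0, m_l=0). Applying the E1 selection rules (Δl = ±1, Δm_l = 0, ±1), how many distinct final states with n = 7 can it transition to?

3

E1 requires Δl = ±1, so l_f ∈ {-1, 1}; with 0 ≤ l_f ≤ n_f−1 = 6, the allowed l_f values are {1}.
For l_f = 1: m_f ∈ {m_i−1, m_i, m_i+1} ∩ [−1, 1] = {-1, 0, 1} → 3 states.
Total: 3.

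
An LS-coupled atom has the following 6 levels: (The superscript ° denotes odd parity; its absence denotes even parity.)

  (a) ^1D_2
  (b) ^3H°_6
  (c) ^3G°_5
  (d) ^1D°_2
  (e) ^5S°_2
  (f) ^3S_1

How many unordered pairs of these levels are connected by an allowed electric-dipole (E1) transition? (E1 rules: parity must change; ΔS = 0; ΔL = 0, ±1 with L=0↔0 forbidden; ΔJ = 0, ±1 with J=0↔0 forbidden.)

1

(a)–(b): forbidden (ΔS, ΔL, ΔJ).
(a)–(c): forbidden (ΔS, ΔL, ΔJ).
(a)–(d): allowed.
(a)–(e): forbidden (ΔS, ΔL).
(a)–(f): forbidden (parity, ΔS, ΔL).
(b)–(c): forbidden (parity).
(b)–(d): forbidden (parity, ΔS, ΔL, ΔJ).
(b)–(e): forbidden (parity, ΔS, ΔL, ΔJ).
(b)–(f): forbidden (ΔL, ΔJ).
(c)–(d): forbidden (parity, ΔS, ΔL, ΔJ).
(c)–(e): forbidden (parity, ΔS, ΔL, ΔJ).
(c)–(f): forbidden (ΔL, ΔJ).
(d)–(e): forbidden (parity, ΔS, ΔL).
(d)–(f): forbidden (ΔS, ΔL).
(e)–(f): forbidden (ΔS, ΔL).
Allowed pairs: 1 of 15.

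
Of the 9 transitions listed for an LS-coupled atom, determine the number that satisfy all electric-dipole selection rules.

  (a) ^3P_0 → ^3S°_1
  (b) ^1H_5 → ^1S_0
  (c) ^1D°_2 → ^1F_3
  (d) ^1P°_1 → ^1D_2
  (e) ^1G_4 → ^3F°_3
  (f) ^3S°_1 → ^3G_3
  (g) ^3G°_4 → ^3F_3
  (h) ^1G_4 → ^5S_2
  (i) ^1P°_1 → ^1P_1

(a) allowed
(b) forbidden (parity, ΔL, ΔJ fail)
(c) allowed
(d) allowed
(e) forbidden (ΔS fails)
(f) forbidden (ΔL, ΔJ fail)
(g) allowed
(h) forbidden (parity, ΔS, ΔL, ΔJ fail)
(i) allowed
Total allowed: 5 of 9.

5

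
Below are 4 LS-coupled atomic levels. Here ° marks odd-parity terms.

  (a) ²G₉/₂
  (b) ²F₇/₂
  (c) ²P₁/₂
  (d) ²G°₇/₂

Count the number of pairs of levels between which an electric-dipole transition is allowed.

2

(a)–(b): forbidden (parity).
(a)–(c): forbidden (parity, ΔL, ΔJ).
(a)–(d): allowed.
(b)–(c): forbidden (parity, ΔL, ΔJ).
(b)–(d): allowed.
(c)–(d): forbidden (ΔL, ΔJ).
Allowed pairs: 2 of 6.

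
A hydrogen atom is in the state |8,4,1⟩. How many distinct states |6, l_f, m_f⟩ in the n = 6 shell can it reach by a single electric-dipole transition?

6

E1 requires Δl = ±1, so l_f ∈ {3, 5}; with 0 ≤ l_f ≤ n_f−1 = 5, the allowed l_f values are {3, 5}.
For l_f = 3: m_f ∈ {m_i−1, m_i, m_i+1} ∩ [−3, 3] = {0, 1, 2} → 3 states.
For l_f = 5: m_f ∈ {m_i−1, m_i, m_i+1} ∩ [−5, 5] = {0, 1, 2} → 3 states.
Total: 6.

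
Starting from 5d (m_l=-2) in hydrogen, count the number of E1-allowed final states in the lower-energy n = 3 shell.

1

E1 requires Δl = ±1, so l_f ∈ {1, 3}; with 0 ≤ l_f ≤ n_f−1 = 2, the allowed l_f values are {1}.
For l_f = 1: m_f ∈ {m_i−1, m_i, m_i+1} ∩ [−1, 1] = {-1} → 1 state.
Total: 1.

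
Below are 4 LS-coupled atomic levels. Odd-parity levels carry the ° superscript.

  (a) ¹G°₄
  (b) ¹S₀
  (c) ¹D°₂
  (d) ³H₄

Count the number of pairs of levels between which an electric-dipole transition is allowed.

0

(a)–(b): forbidden (ΔL, ΔJ).
(a)–(c): forbidden (parity, ΔL, ΔJ).
(a)–(d): forbidden (ΔS).
(b)–(c): forbidden (ΔL, ΔJ).
(b)–(d): forbidden (parity, ΔS, ΔL, ΔJ).
(c)–(d): forbidden (ΔS, ΔL, ΔJ).
Allowed pairs: 0 of 6.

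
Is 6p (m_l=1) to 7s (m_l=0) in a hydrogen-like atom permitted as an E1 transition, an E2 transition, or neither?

E1

Δl = 0 − 1 = -1; l_i + l_f = 1.
Δm_l = -1.
E1 (Δl = ±1, |Δm_l| ≤ 1): satisfied.
E2 (Δl = 0,±2, l_i+l_f ≥ 2, |Δm_l| ≤ 2): not satisfied.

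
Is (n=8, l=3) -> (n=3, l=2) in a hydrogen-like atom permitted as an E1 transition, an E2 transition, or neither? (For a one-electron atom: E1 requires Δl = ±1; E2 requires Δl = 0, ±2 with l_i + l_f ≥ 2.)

E1

Δl = 2 − 3 = -1; l_i + l_f = 5.
E1 (Δl = ±1): satisfied.
E2 (Δl = 0,±2, l_i+l_f ≥ 2): not satisfied.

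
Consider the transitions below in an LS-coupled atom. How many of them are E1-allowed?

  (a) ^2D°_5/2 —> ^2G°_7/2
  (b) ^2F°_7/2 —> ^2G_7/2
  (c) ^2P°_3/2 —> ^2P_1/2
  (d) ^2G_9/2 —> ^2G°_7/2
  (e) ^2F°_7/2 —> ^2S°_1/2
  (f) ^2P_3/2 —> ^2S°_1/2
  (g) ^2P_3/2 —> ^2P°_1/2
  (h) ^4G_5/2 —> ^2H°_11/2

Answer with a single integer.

5

(a) forbidden (parity, ΔL fail)
(b) allowed
(c) allowed
(d) allowed
(e) forbidden (parity, ΔL, ΔJ fail)
(f) allowed
(g) allowed
(h) forbidden (ΔS, ΔJ fail)
Total allowed: 5 of 8.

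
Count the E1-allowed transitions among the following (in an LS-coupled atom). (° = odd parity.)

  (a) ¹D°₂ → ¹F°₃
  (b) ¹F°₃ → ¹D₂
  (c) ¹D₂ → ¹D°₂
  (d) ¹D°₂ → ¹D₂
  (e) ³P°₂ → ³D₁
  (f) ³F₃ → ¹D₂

4

(a) forbidden (parity fails)
(b) allowed
(c) allowed
(d) allowed
(e) allowed
(f) forbidden (parity, ΔS fail)
Total allowed: 4 of 6.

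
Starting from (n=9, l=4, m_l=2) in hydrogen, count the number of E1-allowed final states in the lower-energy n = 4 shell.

E1 requires Δl = ±1, so l_f ∈ {3, 5}; with 0 ≤ l_f ≤ n_f−1 = 3, the allowed l_f values are {3}.
For l_f = 3: m_f ∈ {m_i−1, m_i, m_i+1} ∩ [−3, 3] = {1, 2, 3} → 3 states.
Total: 3.

3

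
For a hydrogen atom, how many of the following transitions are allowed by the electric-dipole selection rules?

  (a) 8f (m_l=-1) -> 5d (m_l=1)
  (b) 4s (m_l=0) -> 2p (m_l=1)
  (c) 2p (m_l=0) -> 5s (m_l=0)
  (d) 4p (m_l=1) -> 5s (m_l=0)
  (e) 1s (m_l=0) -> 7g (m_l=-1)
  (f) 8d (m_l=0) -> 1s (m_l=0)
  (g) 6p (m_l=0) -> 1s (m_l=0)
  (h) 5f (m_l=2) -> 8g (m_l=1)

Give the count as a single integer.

(a) forbidden — Δm_l = +2 (E1 requires Δm_l = 0, ±1)
(b) allowed
(c) allowed
(d) allowed
(e) forbidden — Δl = +4 (E1 requires Δl = ±1)
(f) forbidden — Δl = -2 (E1 requires Δl = ±1)
(g) allowed
(h) allowed
Total allowed: 5 of 8.

5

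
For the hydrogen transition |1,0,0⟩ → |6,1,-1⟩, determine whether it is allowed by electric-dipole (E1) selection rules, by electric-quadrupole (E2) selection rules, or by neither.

E1

Δl = 1 − 0 = +1; l_i + l_f = 1.
Δm_l = -1.
E1 (Δl = ±1, |Δm_l| ≤ 1): satisfied.
E2 (Δl = 0,±2, l_i+l_f ≥ 2, |Δm_l| ≤ 2): not satisfied.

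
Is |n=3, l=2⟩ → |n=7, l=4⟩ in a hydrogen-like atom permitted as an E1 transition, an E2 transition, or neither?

Δl = 4 − 2 = +2; l_i + l_f = 6.
E1 (Δl = ±1): not satisfied.
E2 (Δl = 0,±2, l_i+l_f ≥ 2): satisfied.

E2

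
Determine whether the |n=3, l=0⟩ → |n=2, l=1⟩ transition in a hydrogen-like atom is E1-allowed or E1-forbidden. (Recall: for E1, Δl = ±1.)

allowed

l: 0 → 1 (Δl = +1). Δl = ±1 passes.
All E1 selection rules are satisfied.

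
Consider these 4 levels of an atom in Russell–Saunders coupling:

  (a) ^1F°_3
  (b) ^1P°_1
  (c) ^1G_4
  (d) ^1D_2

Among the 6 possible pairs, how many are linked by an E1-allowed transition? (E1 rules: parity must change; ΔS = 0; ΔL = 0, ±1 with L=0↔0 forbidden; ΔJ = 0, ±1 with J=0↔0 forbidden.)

(a)–(b): forbidden (parity, ΔL, ΔJ).
(a)–(c): allowed.
(a)–(d): allowed.
(b)–(c): forbidden (ΔL, ΔJ).
(b)–(d): allowed.
(c)–(d): forbidden (parity, ΔL, ΔJ).
Allowed pairs: 3 of 6.

3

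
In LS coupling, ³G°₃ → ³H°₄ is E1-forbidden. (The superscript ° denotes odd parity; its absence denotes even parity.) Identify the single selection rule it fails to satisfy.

parity

Parity must change: odd → odd — fails.
ΔS = 0: S: 1 → 1 — ok.
ΔL = 0, ±1 (not L=0↔0): L: 4 → 5, ΔL = +1 — ok.
ΔJ = 0, ±1 (not J=0↔0): J: 3 → 4, ΔJ = +1 — ok.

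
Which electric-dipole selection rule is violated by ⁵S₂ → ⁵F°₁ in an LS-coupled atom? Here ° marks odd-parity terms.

the ΔL = 0, ±1 rule

Reading off the term symbols: S 2→2, L 0→3, J 2→1, parity even→odd.
Parity must change: even → odd — ✓.
ΔS = 0: S: 2 → 2 — ✓.
ΔL = 0, ±1 (not L=0↔0): L: 0 → 3, ΔL = +3 — ✗.
ΔJ = 0, ±1 (not J=0↔0): J: 2 → 1, ΔJ = -1 — ✓.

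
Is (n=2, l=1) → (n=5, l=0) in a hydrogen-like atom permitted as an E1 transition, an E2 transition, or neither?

Δl = 0 − 1 = -1; l_i + l_f = 1.
E1 (Δl = ±1): satisfied.
E2 (Δl = 0,±2, l_i+l_f ≥ 2): not satisfied.

E1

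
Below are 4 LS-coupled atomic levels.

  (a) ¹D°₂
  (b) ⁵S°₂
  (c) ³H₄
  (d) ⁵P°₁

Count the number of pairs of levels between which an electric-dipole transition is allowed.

0

(a)–(b): forbidden (parity, ΔS, ΔL).
(a)–(c): forbidden (ΔS, ΔL, ΔJ).
(a)–(d): forbidden (parity, ΔS).
(b)–(c): forbidden (ΔS, ΔL, ΔJ).
(b)–(d): forbidden (parity).
(c)–(d): forbidden (ΔS, ΔL, ΔJ).
Allowed pairs: 0 of 6.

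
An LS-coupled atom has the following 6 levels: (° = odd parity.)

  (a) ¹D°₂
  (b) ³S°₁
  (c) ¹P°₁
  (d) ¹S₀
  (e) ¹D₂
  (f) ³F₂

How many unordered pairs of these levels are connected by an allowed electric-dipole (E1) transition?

(a)–(b): forbidden (parity, ΔS, ΔL).
(a)–(c): forbidden (parity).
(a)–(d): forbidden (ΔL, ΔJ).
(a)–(e): allowed.
(a)–(f): forbidden (ΔS).
(b)–(c): forbidden (parity, ΔS).
(b)–(d): forbidden (ΔS, ΔL).
(b)–(e): forbidden (ΔS, ΔL).
(b)–(f): forbidden (ΔL).
(c)–(d): allowed.
(c)–(e): allowed.
(c)–(f): forbidden (ΔS, ΔL).
(d)–(e): forbidden (parity, ΔL, ΔJ).
(d)–(f): forbidden (parity, ΔS, ΔL, ΔJ).
(e)–(f): forbidden (parity, ΔS).
Allowed pairs: 3 of 15.

3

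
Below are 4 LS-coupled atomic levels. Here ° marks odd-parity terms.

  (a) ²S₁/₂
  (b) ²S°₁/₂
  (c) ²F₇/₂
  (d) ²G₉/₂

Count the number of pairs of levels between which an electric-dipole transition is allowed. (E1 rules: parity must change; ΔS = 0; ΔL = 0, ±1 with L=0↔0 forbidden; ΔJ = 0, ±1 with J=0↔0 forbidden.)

(a)–(b): forbidden (ΔL).
(a)–(c): forbidden (parity, ΔL, ΔJ).
(a)–(d): forbidden (parity, ΔL, ΔJ).
(b)–(c): forbidden (ΔL, ΔJ).
(b)–(d): forbidden (ΔL, ΔJ).
(c)–(d): forbidden (parity).
Allowed pairs: 0 of 6.

0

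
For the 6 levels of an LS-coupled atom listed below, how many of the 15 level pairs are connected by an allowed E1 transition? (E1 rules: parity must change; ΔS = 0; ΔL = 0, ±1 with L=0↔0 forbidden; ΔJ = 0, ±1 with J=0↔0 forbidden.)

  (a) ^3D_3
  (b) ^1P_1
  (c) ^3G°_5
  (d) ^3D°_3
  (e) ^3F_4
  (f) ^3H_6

(a)–(b): forbidden (parity, ΔS, ΔJ).
(a)–(c): forbidden (ΔL, ΔJ).
(a)–(d): allowed.
(a)–(e): forbidden (parity).
(a)–(f): forbidden (parity, ΔL, ΔJ).
(b)–(c): forbidden (ΔS, ΔL, ΔJ).
(b)–(d): forbidden (ΔS, ΔJ).
(b)–(e): forbidden (parity, ΔS, ΔL, ΔJ).
(b)–(f): forbidden (parity, ΔS, ΔL, ΔJ).
(c)–(d): forbidden (parity, ΔL, ΔJ).
(c)–(e): allowed.
(c)–(f): allowed.
(d)–(e): allowed.
(d)–(f): forbidden (ΔL, ΔJ).
(e)–(f): forbidden (parity, ΔL, ΔJ).
Allowed pairs: 4 of 15.

4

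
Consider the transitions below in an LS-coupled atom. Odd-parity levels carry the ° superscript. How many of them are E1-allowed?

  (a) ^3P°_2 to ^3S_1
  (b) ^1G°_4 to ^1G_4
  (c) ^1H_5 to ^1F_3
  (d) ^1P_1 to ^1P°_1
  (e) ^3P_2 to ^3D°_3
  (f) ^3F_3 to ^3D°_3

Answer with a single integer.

5

(a) allowed
(b) allowed
(c) forbidden (parity, ΔL, ΔJ fail)
(d) allowed
(e) allowed
(f) allowed
Total allowed: 5 of 6.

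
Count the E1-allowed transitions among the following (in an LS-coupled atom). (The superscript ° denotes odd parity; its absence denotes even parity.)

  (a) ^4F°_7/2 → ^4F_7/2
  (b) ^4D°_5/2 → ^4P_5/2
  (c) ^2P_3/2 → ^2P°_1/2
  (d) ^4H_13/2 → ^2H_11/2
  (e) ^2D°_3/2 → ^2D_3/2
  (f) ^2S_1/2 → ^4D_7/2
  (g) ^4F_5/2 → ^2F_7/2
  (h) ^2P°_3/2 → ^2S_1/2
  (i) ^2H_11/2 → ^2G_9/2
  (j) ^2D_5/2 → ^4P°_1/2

5

(a) allowed
(b) allowed
(c) allowed
(d) forbidden (parity, ΔS fail)
(e) allowed
(f) forbidden (parity, ΔS, ΔL, ΔJ fail)
(g) forbidden (parity, ΔS fail)
(h) allowed
(i) forbidden (parity fails)
(j) forbidden (ΔS, ΔJ fail)
Total allowed: 5 of 10.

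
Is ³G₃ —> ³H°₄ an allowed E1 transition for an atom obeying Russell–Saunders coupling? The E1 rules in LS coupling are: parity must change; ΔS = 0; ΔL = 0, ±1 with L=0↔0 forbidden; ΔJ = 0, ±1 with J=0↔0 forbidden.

allowed

Reading off the term symbols: S 1→1, L 4→5, J 3→4, parity even→odd.
ΔL = 0, ±1 (not L=0↔0): L: 4 → 5, ΔL = +1 — ✓.
Parity must change: even → odd — ✓.
ΔJ = 0, ±1 (not J=0↔0): J: 3 → 4, ΔJ = +1 — ✓.
ΔS = 0: S: 1 → 1 — ✓.
All four E1 rules are satisfied.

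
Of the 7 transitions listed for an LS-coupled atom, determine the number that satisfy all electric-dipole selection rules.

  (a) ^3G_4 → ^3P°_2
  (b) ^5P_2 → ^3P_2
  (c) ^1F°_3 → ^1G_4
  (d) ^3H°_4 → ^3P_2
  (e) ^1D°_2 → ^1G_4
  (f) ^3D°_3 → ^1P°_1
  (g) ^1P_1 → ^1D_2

1

(a) forbidden (ΔL, ΔJ fail)
(b) forbidden (parity, ΔS fail)
(c) allowed
(d) forbidden (ΔL, ΔJ fail)
(e) forbidden (ΔL, ΔJ fail)
(f) forbidden (parity, ΔS, ΔJ fail)
(g) forbidden (parity fails)
Total allowed: 1 of 7.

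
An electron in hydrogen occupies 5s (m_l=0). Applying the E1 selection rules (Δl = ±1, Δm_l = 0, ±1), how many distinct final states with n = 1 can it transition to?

E1 requires l_f ∈ {-1, 1}, but neither lies in [0, 0], so no final state is reachable.
Total: 0.

0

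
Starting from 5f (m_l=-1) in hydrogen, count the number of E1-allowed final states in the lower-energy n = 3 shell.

3

E1 requires Δl = ±1, so l_f ∈ {2, 4}; with 0 ≤ l_f ≤ n_f−1 = 2, the allowed l_f values are {2}.
For l_f = 2: m_f ∈ {m_i−1, m_i, m_i+1} ∩ [−2, 2] = {-2, -1, 0} → 3 states.
Total: 3.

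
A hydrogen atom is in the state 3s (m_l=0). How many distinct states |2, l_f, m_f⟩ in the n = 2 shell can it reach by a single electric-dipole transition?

3

E1 requires Δl = ±1, so l_f ∈ {-1, 1}; with 0 ≤ l_f ≤ n_f−1 = 1, the allowed l_f values are {1}.
For l_f = 1: m_f ∈ {m_i−1, m_i, m_i+1} ∩ [−1, 1] = {-1, 0, 1} → 3 states.
Total: 3.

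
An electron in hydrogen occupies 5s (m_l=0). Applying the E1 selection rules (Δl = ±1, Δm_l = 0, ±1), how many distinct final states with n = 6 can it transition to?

3

E1 requires Δl = ±1, so l_f ∈ {-1, 1}; with 0 ≤ l_f ≤ n_f−1 = 5, the allowed l_f values are {1}.
For l_f = 1: m_f ∈ {m_i−1, m_i, m_i+1} ∩ [−1, 1] = {-1, 0, 1} → 3 states.
Total: 3.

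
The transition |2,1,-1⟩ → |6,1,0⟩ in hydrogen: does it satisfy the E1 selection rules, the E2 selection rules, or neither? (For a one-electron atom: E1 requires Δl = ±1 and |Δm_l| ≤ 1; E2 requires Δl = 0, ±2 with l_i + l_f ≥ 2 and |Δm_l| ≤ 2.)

E2

Δl = 1 − 1 = +0; l_i + l_f = 2.
Δm_l = +1.
E1 (Δl = ±1, |Δm_l| ≤ 1): not satisfied.
E2 (Δl = 0,±2, l_i+l_f ≥ 2, |Δm_l| ≤ 2): satisfied.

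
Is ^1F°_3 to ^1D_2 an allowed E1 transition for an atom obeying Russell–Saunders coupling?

Reading off the term symbols: S 0→0, L 3→2, J 3→2, parity odd→even.
Parity must change: odd → even — ✓.
ΔS = 0: S: 0 → 0 — ✓.
ΔL = 0, ±1 (not L=0↔0): L: 3 → 2, ΔL = -1 — ✓.
ΔJ = 0, ±1 (not J=0↔0): J: 3 → 2, ΔJ = -1 — ✓.
All four E1 rules are satisfied.

allowed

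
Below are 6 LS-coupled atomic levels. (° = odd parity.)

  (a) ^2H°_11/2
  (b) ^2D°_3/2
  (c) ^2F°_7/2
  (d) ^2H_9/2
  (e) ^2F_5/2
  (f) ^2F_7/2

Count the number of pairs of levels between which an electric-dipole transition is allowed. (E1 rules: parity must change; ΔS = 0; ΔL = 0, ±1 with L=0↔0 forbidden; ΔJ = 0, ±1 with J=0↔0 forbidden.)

4

(a)–(b): forbidden (parity, ΔL, ΔJ).
(a)–(c): forbidden (parity, ΔL, ΔJ).
(a)–(d): allowed.
(a)–(e): forbidden (ΔL, ΔJ).
(a)–(f): forbidden (ΔL, ΔJ).
(b)–(c): forbidden (parity, ΔJ).
(b)–(d): forbidden (ΔL, ΔJ).
(b)–(e): allowed.
(b)–(f): forbidden (ΔJ).
(c)–(d): forbidden (ΔL).
(c)–(e): allowed.
(c)–(f): allowed.
(d)–(e): forbidden (parity, ΔL, ΔJ).
(d)–(f): forbidden (parity, ΔL).
(e)–(f): forbidden (parity).
Allowed pairs: 4 of 15.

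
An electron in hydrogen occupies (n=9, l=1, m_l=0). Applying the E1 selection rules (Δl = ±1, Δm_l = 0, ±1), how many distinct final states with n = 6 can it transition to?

E1 requires Δl = ±1, so l_f ∈ {0, 2}; with 0 ≤ l_f ≤ n_f−1 = 5, the allowed l_f values are {0, 2}.
For l_f = 0: m_f ∈ {m_i−1, m_i, m_i+1} ∩ [−0, 0] = {0} → 1 state.
For l_f = 2: m_f ∈ {m_i−1, m_i, m_i+1} ∩ [−2, 2] = {-1, 0, 1} → 3 states.
Total: 4.

4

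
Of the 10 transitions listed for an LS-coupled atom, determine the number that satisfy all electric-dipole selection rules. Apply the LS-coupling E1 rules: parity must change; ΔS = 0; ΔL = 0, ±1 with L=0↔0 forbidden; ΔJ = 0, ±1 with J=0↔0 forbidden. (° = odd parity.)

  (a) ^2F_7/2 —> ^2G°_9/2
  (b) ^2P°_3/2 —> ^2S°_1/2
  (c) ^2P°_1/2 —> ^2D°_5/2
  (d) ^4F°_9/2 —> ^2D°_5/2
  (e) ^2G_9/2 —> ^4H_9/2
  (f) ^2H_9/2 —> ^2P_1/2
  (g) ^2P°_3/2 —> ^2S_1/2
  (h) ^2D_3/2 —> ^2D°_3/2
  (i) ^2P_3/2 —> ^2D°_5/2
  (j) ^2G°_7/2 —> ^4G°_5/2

4

(a) allowed
(b) forbidden (parity fails)
(c) forbidden (parity, ΔJ fail)
(d) forbidden (parity, ΔS, ΔJ fail)
(e) forbidden (parity, ΔS fail)
(f) forbidden (parity, ΔL, ΔJ fail)
(g) allowed
(h) allowed
(i) allowed
(j) forbidden (parity, ΔS fail)
Total allowed: 4 of 10.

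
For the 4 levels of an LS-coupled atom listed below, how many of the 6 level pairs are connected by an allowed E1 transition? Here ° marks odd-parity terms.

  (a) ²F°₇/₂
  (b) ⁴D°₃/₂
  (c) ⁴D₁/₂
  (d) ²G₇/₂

(a)–(b): forbidden (parity, ΔS, ΔJ).
(a)–(c): forbidden (ΔS, ΔJ).
(a)–(d): allowed.
(b)–(c): allowed.
(b)–(d): forbidden (ΔS, ΔL, ΔJ).
(c)–(d): forbidden (parity, ΔS, ΔL, ΔJ).
Allowed pairs: 2 of 6.

2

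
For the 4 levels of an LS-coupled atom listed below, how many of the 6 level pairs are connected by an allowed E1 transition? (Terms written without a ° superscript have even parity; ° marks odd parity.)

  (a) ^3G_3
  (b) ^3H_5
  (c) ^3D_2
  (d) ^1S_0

(a)–(b): forbidden (parity, ΔJ).
(a)–(c): forbidden (parity, ΔL).
(a)–(d): forbidden (parity, ΔS, ΔL, ΔJ).
(b)–(c): forbidden (parity, ΔL, ΔJ).
(b)–(d): forbidden (parity, ΔS, ΔL, ΔJ).
(c)–(d): forbidden (parity, ΔS, ΔL, ΔJ).
Allowed pairs: 0 of 6.

0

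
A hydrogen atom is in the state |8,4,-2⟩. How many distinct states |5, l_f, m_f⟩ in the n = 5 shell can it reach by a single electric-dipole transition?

E1 requires Δl = ±1, so l_f ∈ {3, 5}; with 0 ≤ l_f ≤ n_f−1 = 4, the allowed l_f values are {3}.
For l_f = 3: m_f ∈ {m_i−1, m_i, m_i+1} ∩ [−3, 3] = {-3, -2, -1} → 3 states.
Total: 3.

3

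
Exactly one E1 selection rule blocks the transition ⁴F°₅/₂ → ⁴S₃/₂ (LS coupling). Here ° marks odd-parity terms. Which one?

the ΔL = 0, ±1 rule

ΔJ = 0, ±1 (not J=0↔0): J: 5/2 → 3/2, ΔJ = -1 — passes.
ΔS = 0: S: 3/2 → 3/2 — passes.
ΔL = 0, ±1 (not L=0↔0): L: 3 → 0, ΔL = -3 — fails.
Parity must change: odd → even — passes.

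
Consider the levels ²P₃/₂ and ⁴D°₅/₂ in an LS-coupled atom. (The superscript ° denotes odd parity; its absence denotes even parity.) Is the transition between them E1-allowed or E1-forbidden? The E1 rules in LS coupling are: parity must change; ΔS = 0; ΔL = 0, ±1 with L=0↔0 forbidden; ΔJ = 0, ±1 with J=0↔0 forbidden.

Parity must change: even → odd — satisfied.
ΔS = 0: S: 1/2 → 3/2 — violated.
ΔL = 0, ±1 (not L=0↔0): L: 1 → 2, ΔL = +1 — satisfied.
ΔJ = 0, ±1 (not J=0↔0): J: 3/2 → 5/2, ΔJ = +1 — satisfied.
Rule(s) violated: ΔS.

forbidden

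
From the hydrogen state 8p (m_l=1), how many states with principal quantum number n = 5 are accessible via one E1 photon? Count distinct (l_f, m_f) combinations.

E1 requires Δl = ±1, so l_f ∈ {0, 2}; with 0 ≤ l_f ≤ n_f−1 = 4, the allowed l_f values are {0, 2}.
For l_f = 0: m_f ∈ {m_i−1, m_i, m_i+1} ∩ [−0, 0] = {0} → 1 state.
For l_f = 2: m_f ∈ {m_i−1, m_i, m_i+1} ∩ [−2, 2] = {0, 1, 2} → 3 states.
Total: 4.

4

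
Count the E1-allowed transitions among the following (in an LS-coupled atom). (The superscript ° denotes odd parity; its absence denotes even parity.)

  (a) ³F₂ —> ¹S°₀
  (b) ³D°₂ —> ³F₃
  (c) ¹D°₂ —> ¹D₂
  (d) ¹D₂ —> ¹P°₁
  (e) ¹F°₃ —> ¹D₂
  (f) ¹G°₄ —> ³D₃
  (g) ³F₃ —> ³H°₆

(a) forbidden (ΔS, ΔL, ΔJ fail)
(b) allowed
(c) allowed
(d) allowed
(e) allowed
(f) forbidden (ΔS, ΔL fail)
(g) forbidden (ΔL, ΔJ fail)
Total allowed: 4 of 7.

4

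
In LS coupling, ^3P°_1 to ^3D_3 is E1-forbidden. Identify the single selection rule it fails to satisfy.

Parity must change: odd → even — passes.
ΔS = 0: S: 1 → 1 — passes.
ΔL = 0, ±1 (not L=0↔0): L: 1 → 2, ΔL = +1 — passes.
ΔJ = 0, ±1 (not J=0↔0): J: 1 → 3, ΔJ = +2 — fails.

the ΔJ = 0, ±1 rule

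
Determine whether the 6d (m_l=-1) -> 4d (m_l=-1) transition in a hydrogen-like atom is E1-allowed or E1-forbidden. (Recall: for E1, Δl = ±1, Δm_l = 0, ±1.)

forbidden

l: 2 → 2 (Δl = +0). Δl = ±1 fails.
Δm_l = -1 − (-1) = +0. E1 requires Δm_l = 0, ±1: ok.
The transition is electric-dipole forbidden.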